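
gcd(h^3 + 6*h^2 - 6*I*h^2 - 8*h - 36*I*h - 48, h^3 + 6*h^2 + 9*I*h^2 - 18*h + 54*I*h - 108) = h + 6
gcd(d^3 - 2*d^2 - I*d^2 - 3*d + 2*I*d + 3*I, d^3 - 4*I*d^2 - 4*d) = 1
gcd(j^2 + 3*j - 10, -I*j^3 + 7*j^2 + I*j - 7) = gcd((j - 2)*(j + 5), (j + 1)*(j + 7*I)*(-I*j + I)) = 1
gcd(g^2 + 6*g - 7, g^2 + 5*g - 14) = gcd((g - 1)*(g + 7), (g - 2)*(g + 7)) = g + 7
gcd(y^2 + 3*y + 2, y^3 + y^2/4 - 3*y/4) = y + 1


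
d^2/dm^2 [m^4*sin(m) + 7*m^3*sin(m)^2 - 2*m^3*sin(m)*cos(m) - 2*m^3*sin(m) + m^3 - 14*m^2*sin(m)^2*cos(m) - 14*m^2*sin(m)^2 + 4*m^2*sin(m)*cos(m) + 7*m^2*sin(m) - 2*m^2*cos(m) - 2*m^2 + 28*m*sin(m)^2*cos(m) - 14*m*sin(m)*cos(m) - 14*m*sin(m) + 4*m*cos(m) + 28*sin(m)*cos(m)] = -m^4*sin(m) + 2*m^3*sin(m) + 4*m^3*sin(2*m) + 8*m^3*cos(m) + 14*m^3*cos(2*m) + 5*m^2*sin(m) + 34*m^2*sin(2*m) - 13*m^2*cos(m)/2 - 40*m^2*cos(2*m) - 63*m^2*cos(3*m)/2 + 24*m*sin(m) - 34*m*sin(2*m) - 42*m*sin(3*m) + 17*m*cos(m) - 5*m*cos(2*m) + 63*m*cos(3*m) + 27*m - 8*sin(m) - 52*sin(2*m) + 42*sin(3*m) - 39*cos(m) - 14*cos(2*m) + 7*cos(3*m) - 18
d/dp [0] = 0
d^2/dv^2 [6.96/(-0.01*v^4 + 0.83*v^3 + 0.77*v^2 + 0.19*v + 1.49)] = ((0.8352*v^2 - 34.6608*v - 10.7184)*(-0.01*v^4 + 0.83*v^3 + 0.77*v^2 + 0.19*v + 1.49) + 6.96*(-0.08*v^3 + 4.98*v^2 + 3.08*v + 0.38)*(-0.04*v^3 + 2.49*v^2 + 1.54*v + 0.19))/(-0.01*v^4 + 0.83*v^3 + 0.77*v^2 + 0.19*v + 1.49)^3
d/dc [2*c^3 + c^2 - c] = 6*c^2 + 2*c - 1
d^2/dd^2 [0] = 0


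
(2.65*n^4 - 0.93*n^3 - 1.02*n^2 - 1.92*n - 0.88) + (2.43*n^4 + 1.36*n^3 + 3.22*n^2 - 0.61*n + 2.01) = 5.08*n^4 + 0.43*n^3 + 2.2*n^2 - 2.53*n + 1.13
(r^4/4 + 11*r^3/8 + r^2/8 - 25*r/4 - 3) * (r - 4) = r^5/4 + 3*r^4/8 - 43*r^3/8 - 27*r^2/4 + 22*r + 12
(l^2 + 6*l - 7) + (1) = l^2 + 6*l - 6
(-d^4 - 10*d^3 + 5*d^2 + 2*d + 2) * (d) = -d^5 - 10*d^4 + 5*d^3 + 2*d^2 + 2*d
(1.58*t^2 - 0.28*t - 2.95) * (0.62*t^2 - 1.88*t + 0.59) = 0.9796*t^4 - 3.144*t^3 - 0.3704*t^2 + 5.3808*t - 1.7405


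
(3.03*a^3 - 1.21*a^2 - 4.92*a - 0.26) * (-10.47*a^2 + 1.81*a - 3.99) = -31.7241*a^5 + 18.153*a^4 + 37.2326*a^3 - 1.3551*a^2 + 19.1602*a + 1.0374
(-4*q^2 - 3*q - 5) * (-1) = 4*q^2 + 3*q + 5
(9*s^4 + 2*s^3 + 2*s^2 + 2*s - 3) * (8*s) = 72*s^5 + 16*s^4 + 16*s^3 + 16*s^2 - 24*s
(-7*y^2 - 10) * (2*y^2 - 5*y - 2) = -14*y^4 + 35*y^3 - 6*y^2 + 50*y + 20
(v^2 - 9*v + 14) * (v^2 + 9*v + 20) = v^4 - 47*v^2 - 54*v + 280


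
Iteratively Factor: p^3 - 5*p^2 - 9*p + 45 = (p - 3)*(p^2 - 2*p - 15) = (p - 5)*(p - 3)*(p + 3)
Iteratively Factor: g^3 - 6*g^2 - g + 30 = (g + 2)*(g^2 - 8*g + 15) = (g - 3)*(g + 2)*(g - 5)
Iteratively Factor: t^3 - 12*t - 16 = (t - 4)*(t^2 + 4*t + 4) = (t - 4)*(t + 2)*(t + 2)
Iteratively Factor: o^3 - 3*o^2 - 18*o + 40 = (o - 2)*(o^2 - o - 20) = (o - 5)*(o - 2)*(o + 4)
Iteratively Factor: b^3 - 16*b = (b)*(b^2 - 16) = b*(b + 4)*(b - 4)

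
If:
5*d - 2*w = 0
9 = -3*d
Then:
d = -3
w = -15/2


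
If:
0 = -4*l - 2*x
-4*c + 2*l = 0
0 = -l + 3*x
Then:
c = 0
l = 0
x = 0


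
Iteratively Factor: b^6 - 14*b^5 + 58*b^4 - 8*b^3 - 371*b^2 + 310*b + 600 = (b - 5)*(b^5 - 9*b^4 + 13*b^3 + 57*b^2 - 86*b - 120) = (b - 5)*(b - 3)*(b^4 - 6*b^3 - 5*b^2 + 42*b + 40) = (b - 5)*(b - 3)*(b + 1)*(b^3 - 7*b^2 + 2*b + 40) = (b - 5)*(b - 3)*(b + 1)*(b + 2)*(b^2 - 9*b + 20) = (b - 5)*(b - 4)*(b - 3)*(b + 1)*(b + 2)*(b - 5)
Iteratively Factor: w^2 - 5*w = (w - 5)*(w)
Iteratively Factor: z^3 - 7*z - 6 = (z + 2)*(z^2 - 2*z - 3) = (z - 3)*(z + 2)*(z + 1)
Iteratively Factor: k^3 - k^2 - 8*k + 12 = (k - 2)*(k^2 + k - 6) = (k - 2)*(k + 3)*(k - 2)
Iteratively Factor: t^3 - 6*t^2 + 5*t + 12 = (t + 1)*(t^2 - 7*t + 12) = (t - 4)*(t + 1)*(t - 3)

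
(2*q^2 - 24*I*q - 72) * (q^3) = 2*q^5 - 24*I*q^4 - 72*q^3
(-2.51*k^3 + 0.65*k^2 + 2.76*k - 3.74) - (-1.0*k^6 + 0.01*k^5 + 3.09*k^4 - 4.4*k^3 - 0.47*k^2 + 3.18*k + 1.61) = 1.0*k^6 - 0.01*k^5 - 3.09*k^4 + 1.89*k^3 + 1.12*k^2 - 0.42*k - 5.35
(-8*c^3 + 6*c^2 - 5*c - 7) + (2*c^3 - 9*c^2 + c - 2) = -6*c^3 - 3*c^2 - 4*c - 9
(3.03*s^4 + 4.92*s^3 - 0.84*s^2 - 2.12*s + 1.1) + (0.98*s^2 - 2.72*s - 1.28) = 3.03*s^4 + 4.92*s^3 + 0.14*s^2 - 4.84*s - 0.18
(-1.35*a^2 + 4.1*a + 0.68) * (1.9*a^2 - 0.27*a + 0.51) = -2.565*a^4 + 8.1545*a^3 - 0.5035*a^2 + 1.9074*a + 0.3468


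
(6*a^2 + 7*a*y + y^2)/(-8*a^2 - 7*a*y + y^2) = (6*a + y)/(-8*a + y)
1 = 1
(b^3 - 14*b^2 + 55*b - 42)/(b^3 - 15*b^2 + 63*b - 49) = (b - 6)/(b - 7)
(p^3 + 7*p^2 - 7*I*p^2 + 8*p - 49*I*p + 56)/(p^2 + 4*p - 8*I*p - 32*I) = (p^2 + p*(7 + I) + 7*I)/(p + 4)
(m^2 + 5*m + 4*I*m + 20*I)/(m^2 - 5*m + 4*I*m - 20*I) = (m + 5)/(m - 5)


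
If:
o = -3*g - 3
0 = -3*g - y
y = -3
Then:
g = 1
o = -6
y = -3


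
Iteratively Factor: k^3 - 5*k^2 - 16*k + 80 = (k + 4)*(k^2 - 9*k + 20) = (k - 4)*(k + 4)*(k - 5)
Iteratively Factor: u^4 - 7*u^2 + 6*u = (u - 2)*(u^3 + 2*u^2 - 3*u) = (u - 2)*(u + 3)*(u^2 - u) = (u - 2)*(u - 1)*(u + 3)*(u)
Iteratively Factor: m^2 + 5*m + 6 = (m + 2)*(m + 3)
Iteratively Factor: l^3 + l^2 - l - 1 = (l + 1)*(l^2 - 1) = (l + 1)^2*(l - 1)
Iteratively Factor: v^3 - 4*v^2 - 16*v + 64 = (v - 4)*(v^2 - 16) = (v - 4)^2*(v + 4)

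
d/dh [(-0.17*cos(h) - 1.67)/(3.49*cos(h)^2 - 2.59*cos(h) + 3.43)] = (-0.5933*cos(h)^2 - 11.6566*cos(h) + 4.9084)*sin(h)/(12.1801*cos(h)^4 - 18.0782*cos(h)^3 + 30.6495*cos(h)^2 - 17.7674*cos(h) + 11.7649)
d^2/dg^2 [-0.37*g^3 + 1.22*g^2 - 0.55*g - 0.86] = 2.44 - 2.22*g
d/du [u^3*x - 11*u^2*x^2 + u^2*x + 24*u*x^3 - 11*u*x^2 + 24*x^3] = x*(3*u^2 - 22*u*x + 2*u + 24*x^2 - 11*x)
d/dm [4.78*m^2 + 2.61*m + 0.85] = 9.56*m + 2.61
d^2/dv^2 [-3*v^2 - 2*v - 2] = -6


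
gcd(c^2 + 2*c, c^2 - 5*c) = c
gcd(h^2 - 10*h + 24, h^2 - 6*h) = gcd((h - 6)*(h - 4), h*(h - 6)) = h - 6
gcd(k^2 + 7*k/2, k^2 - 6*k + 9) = 1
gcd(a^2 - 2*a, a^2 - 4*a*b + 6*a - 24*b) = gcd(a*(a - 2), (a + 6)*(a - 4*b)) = 1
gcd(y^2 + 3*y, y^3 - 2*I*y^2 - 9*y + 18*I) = y + 3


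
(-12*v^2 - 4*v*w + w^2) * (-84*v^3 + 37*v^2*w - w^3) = 1008*v^5 - 108*v^4*w - 232*v^3*w^2 + 49*v^2*w^3 + 4*v*w^4 - w^5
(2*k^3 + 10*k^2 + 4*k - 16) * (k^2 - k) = 2*k^5 + 8*k^4 - 6*k^3 - 20*k^2 + 16*k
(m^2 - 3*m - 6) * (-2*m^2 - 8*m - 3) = -2*m^4 - 2*m^3 + 33*m^2 + 57*m + 18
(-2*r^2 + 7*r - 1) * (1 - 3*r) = 6*r^3 - 23*r^2 + 10*r - 1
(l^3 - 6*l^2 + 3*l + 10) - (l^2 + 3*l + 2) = l^3 - 7*l^2 + 8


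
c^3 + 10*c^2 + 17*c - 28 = (c - 1)*(c + 4)*(c + 7)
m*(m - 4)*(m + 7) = m^3 + 3*m^2 - 28*m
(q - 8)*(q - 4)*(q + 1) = q^3 - 11*q^2 + 20*q + 32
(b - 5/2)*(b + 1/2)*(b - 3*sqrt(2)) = b^3 - 3*sqrt(2)*b^2 - 2*b^2 - 5*b/4 + 6*sqrt(2)*b + 15*sqrt(2)/4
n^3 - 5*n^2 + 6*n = n*(n - 3)*(n - 2)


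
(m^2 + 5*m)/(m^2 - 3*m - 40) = m/(m - 8)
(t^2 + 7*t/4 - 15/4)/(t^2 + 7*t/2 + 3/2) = (4*t - 5)/(2*(2*t + 1))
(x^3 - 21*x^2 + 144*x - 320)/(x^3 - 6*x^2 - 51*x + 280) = (x - 8)/(x + 7)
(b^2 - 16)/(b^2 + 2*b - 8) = (b - 4)/(b - 2)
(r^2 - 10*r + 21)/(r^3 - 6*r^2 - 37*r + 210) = (r - 3)/(r^2 + r - 30)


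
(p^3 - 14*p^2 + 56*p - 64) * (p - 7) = p^4 - 21*p^3 + 154*p^2 - 456*p + 448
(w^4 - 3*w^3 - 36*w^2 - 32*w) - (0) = w^4 - 3*w^3 - 36*w^2 - 32*w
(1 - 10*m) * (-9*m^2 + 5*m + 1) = 90*m^3 - 59*m^2 - 5*m + 1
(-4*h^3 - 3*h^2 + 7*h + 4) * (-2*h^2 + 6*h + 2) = 8*h^5 - 18*h^4 - 40*h^3 + 28*h^2 + 38*h + 8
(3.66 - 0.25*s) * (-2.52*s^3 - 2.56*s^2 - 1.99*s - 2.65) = 0.63*s^4 - 8.5832*s^3 - 8.8721*s^2 - 6.6209*s - 9.699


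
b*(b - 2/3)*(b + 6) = b^3 + 16*b^2/3 - 4*b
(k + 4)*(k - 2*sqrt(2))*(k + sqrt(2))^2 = k^4 + 4*k^3 - 6*k^2 - 24*k - 4*sqrt(2)*k - 16*sqrt(2)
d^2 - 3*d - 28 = (d - 7)*(d + 4)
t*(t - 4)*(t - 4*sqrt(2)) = t^3 - 4*sqrt(2)*t^2 - 4*t^2 + 16*sqrt(2)*t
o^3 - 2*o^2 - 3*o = o*(o - 3)*(o + 1)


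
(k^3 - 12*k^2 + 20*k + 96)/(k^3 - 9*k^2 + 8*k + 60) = (k - 8)/(k - 5)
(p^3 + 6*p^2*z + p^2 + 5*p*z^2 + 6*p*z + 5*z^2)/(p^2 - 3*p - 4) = (p^2 + 6*p*z + 5*z^2)/(p - 4)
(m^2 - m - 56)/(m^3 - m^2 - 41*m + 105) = (m - 8)/(m^2 - 8*m + 15)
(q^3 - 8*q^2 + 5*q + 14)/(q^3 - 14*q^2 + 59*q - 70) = (q + 1)/(q - 5)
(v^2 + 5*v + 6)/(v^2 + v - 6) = (v + 2)/(v - 2)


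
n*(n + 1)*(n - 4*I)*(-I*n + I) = -I*n^4 - 4*n^3 + I*n^2 + 4*n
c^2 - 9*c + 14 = (c - 7)*(c - 2)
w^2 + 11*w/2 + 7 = (w + 2)*(w + 7/2)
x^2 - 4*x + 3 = (x - 3)*(x - 1)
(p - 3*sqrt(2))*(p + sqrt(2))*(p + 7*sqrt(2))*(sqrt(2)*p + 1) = sqrt(2)*p^4 + 11*p^3 - 29*sqrt(2)*p^2 - 118*p - 42*sqrt(2)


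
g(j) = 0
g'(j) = 0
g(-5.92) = 0.00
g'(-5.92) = 0.00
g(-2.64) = 0.00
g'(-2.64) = 0.00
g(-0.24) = 0.00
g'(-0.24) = 0.00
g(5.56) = 0.00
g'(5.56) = 0.00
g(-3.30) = 0.00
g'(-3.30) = 0.00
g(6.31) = 0.00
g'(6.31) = 0.00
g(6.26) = 0.00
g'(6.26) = 0.00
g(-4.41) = 0.00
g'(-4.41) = 0.00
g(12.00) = 0.00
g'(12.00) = 0.00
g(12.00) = 0.00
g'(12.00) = 0.00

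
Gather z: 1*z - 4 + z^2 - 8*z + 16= z^2 - 7*z + 12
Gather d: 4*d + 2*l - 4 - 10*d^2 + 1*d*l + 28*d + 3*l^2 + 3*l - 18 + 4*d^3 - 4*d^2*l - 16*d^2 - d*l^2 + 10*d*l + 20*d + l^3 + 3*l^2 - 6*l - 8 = 4*d^3 + d^2*(-4*l - 26) + d*(-l^2 + 11*l + 52) + l^3 + 6*l^2 - l - 30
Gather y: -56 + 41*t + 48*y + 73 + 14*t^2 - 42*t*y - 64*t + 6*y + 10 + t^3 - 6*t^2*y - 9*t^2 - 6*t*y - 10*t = t^3 + 5*t^2 - 33*t + y*(-6*t^2 - 48*t + 54) + 27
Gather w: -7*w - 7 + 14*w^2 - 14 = 14*w^2 - 7*w - 21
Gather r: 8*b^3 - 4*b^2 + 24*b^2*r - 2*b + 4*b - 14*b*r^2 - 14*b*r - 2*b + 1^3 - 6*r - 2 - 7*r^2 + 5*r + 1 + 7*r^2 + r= 8*b^3 - 4*b^2 - 14*b*r^2 + r*(24*b^2 - 14*b)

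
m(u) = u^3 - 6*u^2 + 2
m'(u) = 3*u^2 - 12*u = 3*u*(u - 4)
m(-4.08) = -165.80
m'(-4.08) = 98.90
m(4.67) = -27.01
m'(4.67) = 9.39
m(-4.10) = -167.78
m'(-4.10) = 99.63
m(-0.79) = -2.24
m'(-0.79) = 11.35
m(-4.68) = -231.92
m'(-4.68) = 121.87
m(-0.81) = -2.47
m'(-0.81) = 11.69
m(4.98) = -23.30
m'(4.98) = 14.64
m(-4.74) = -239.30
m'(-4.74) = 124.28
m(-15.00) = -4723.00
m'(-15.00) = 855.00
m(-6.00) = -430.00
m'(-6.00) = 180.00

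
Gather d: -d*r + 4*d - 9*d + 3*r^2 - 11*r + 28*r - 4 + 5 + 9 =d*(-r - 5) + 3*r^2 + 17*r + 10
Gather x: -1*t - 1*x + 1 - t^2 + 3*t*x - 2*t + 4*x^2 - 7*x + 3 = -t^2 - 3*t + 4*x^2 + x*(3*t - 8) + 4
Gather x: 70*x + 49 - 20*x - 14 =50*x + 35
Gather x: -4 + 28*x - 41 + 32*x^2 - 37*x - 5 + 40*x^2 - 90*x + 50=72*x^2 - 99*x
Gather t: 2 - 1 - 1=0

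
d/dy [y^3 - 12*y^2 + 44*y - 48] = 3*y^2 - 24*y + 44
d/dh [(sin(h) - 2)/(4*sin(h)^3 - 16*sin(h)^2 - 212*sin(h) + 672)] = (-sin(h)^3 + 5*sin(h)^2 - 8*sin(h) + 31)*cos(h)/(2*(sin(h)^3 - 4*sin(h)^2 - 53*sin(h) + 168)^2)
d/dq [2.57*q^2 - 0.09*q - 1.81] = 5.14*q - 0.09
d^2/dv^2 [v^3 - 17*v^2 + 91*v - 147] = 6*v - 34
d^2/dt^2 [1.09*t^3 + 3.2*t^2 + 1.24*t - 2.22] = 6.54*t + 6.4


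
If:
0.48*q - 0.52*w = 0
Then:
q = 1.08333333333333*w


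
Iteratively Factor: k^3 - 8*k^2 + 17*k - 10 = (k - 5)*(k^2 - 3*k + 2) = (k - 5)*(k - 1)*(k - 2)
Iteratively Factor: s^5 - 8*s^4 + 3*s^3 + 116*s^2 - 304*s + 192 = (s - 1)*(s^4 - 7*s^3 - 4*s^2 + 112*s - 192) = (s - 3)*(s - 1)*(s^3 - 4*s^2 - 16*s + 64) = (s - 4)*(s - 3)*(s - 1)*(s^2 - 16) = (s - 4)*(s - 3)*(s - 1)*(s + 4)*(s - 4)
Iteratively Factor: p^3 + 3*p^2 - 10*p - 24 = (p + 4)*(p^2 - p - 6) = (p - 3)*(p + 4)*(p + 2)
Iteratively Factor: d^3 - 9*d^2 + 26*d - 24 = (d - 2)*(d^2 - 7*d + 12) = (d - 4)*(d - 2)*(d - 3)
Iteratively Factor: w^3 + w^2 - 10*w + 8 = (w - 1)*(w^2 + 2*w - 8) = (w - 1)*(w + 4)*(w - 2)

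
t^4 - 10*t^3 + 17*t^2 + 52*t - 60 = (t - 6)*(t - 5)*(t - 1)*(t + 2)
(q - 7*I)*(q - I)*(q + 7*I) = q^3 - I*q^2 + 49*q - 49*I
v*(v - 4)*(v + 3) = v^3 - v^2 - 12*v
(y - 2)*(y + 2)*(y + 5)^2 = y^4 + 10*y^3 + 21*y^2 - 40*y - 100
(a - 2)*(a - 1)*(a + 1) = a^3 - 2*a^2 - a + 2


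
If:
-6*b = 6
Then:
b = -1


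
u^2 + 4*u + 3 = (u + 1)*(u + 3)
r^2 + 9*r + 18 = (r + 3)*(r + 6)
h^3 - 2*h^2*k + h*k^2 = h*(h - k)^2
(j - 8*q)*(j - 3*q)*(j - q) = j^3 - 12*j^2*q + 35*j*q^2 - 24*q^3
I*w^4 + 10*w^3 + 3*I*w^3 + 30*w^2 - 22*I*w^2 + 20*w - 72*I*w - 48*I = (w + 2)*(w - 6*I)*(w - 4*I)*(I*w + I)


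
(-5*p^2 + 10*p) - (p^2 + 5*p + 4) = -6*p^2 + 5*p - 4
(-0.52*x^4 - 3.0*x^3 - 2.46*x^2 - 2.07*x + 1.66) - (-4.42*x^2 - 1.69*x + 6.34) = -0.52*x^4 - 3.0*x^3 + 1.96*x^2 - 0.38*x - 4.68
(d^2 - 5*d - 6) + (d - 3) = d^2 - 4*d - 9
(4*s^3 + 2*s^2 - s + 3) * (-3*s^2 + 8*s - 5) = -12*s^5 + 26*s^4 - s^3 - 27*s^2 + 29*s - 15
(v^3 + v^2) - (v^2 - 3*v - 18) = v^3 + 3*v + 18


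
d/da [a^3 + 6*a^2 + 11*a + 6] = 3*a^2 + 12*a + 11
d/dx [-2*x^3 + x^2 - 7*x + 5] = -6*x^2 + 2*x - 7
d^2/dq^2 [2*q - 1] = 0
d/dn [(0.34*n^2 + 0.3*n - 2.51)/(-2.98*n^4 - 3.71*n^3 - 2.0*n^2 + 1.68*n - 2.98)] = (2.0264*n^5 + 3.9434*n^4 - 27.6932*n^3 - 26.7651*n^2 - 12.0664*n + 3.3228)/(8.8804*n^8 + 22.1116*n^7 + 25.6841*n^6 + 4.8272*n^5 + 9.2952*n^4 + 15.3916*n^3 + 14.7424*n^2 - 10.0128*n + 8.8804)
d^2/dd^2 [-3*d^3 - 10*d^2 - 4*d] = -18*d - 20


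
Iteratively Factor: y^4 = (y)*(y^3) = y^2*(y^2) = y^3*(y)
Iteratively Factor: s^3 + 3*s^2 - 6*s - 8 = (s + 1)*(s^2 + 2*s - 8) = (s + 1)*(s + 4)*(s - 2)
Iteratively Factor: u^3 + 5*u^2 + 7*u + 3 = (u + 1)*(u^2 + 4*u + 3) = (u + 1)*(u + 3)*(u + 1)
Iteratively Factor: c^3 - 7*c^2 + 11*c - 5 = (c - 1)*(c^2 - 6*c + 5) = (c - 5)*(c - 1)*(c - 1)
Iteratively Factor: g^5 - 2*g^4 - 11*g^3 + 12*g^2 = (g - 4)*(g^4 + 2*g^3 - 3*g^2) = (g - 4)*(g - 1)*(g^3 + 3*g^2) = g*(g - 4)*(g - 1)*(g^2 + 3*g) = g^2*(g - 4)*(g - 1)*(g + 3)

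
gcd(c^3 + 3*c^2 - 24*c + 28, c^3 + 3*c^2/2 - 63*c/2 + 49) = c^2 + 5*c - 14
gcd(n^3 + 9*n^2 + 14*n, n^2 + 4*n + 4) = n + 2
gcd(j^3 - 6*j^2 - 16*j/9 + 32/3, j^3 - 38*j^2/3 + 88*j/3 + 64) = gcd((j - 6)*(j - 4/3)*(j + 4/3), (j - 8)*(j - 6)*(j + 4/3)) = j^2 - 14*j/3 - 8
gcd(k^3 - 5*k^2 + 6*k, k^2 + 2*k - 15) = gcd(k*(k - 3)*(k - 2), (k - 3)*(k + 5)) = k - 3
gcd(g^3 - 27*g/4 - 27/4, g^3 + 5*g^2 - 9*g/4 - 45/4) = g + 3/2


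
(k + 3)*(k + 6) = k^2 + 9*k + 18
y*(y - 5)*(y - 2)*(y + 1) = y^4 - 6*y^3 + 3*y^2 + 10*y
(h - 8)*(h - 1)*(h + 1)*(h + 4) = h^4 - 4*h^3 - 33*h^2 + 4*h + 32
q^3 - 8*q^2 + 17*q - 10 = (q - 5)*(q - 2)*(q - 1)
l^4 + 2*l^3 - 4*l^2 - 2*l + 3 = (l - 1)^2*(l + 1)*(l + 3)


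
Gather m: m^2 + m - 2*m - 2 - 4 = m^2 - m - 6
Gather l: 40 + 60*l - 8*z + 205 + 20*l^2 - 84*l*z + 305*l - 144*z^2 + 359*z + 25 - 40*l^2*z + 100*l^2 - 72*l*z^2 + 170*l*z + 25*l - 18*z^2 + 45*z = l^2*(120 - 40*z) + l*(-72*z^2 + 86*z + 390) - 162*z^2 + 396*z + 270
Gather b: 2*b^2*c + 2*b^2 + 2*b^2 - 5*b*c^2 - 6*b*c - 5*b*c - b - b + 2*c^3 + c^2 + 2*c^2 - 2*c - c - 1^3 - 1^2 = b^2*(2*c + 4) + b*(-5*c^2 - 11*c - 2) + 2*c^3 + 3*c^2 - 3*c - 2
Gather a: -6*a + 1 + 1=2 - 6*a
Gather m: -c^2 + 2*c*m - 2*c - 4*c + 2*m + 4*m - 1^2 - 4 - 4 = -c^2 - 6*c + m*(2*c + 6) - 9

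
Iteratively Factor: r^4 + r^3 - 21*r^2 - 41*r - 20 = (r + 1)*(r^3 - 21*r - 20) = (r + 1)^2*(r^2 - r - 20) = (r - 5)*(r + 1)^2*(r + 4)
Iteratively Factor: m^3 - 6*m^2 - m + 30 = (m - 3)*(m^2 - 3*m - 10) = (m - 3)*(m + 2)*(m - 5)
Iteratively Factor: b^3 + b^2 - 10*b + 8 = (b - 1)*(b^2 + 2*b - 8) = (b - 2)*(b - 1)*(b + 4)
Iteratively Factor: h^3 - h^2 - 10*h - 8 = (h + 1)*(h^2 - 2*h - 8) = (h + 1)*(h + 2)*(h - 4)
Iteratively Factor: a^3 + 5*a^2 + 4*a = (a)*(a^2 + 5*a + 4) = a*(a + 4)*(a + 1)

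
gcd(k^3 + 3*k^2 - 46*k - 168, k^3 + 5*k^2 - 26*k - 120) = k^2 + 10*k + 24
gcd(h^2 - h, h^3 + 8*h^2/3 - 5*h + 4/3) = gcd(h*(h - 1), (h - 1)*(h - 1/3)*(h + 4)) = h - 1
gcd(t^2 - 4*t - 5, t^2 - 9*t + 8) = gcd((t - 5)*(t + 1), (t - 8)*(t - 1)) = 1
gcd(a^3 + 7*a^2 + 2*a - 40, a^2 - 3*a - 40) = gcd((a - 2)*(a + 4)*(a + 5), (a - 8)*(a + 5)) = a + 5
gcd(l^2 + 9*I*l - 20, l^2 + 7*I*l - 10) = l + 5*I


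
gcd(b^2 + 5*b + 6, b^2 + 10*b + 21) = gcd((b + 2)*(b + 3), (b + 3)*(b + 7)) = b + 3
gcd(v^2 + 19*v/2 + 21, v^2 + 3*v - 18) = v + 6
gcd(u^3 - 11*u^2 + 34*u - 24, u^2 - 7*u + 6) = u^2 - 7*u + 6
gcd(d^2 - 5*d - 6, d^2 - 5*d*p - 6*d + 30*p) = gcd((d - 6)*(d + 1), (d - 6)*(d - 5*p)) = d - 6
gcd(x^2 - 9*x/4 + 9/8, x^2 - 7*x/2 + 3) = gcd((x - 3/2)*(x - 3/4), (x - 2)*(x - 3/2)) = x - 3/2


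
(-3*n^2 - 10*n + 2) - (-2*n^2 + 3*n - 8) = -n^2 - 13*n + 10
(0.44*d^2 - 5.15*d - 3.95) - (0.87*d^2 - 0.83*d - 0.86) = -0.43*d^2 - 4.32*d - 3.09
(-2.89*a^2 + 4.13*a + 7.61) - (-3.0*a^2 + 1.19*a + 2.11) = 0.11*a^2 + 2.94*a + 5.5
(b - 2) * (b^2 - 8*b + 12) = b^3 - 10*b^2 + 28*b - 24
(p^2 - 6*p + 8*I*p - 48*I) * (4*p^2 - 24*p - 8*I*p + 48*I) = 4*p^4 - 48*p^3 + 24*I*p^3 + 208*p^2 - 288*I*p^2 - 768*p + 864*I*p + 2304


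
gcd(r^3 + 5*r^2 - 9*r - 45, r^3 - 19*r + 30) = r^2 + 2*r - 15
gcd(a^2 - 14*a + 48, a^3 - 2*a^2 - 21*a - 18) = a - 6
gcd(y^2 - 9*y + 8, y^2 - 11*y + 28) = 1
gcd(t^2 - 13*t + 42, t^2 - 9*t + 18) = t - 6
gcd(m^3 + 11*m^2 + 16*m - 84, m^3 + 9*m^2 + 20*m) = 1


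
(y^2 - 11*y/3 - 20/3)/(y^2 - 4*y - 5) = (y + 4/3)/(y + 1)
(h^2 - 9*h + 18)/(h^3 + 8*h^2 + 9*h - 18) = (h^2 - 9*h + 18)/(h^3 + 8*h^2 + 9*h - 18)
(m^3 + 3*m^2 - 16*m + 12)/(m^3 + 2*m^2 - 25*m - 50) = (m^3 + 3*m^2 - 16*m + 12)/(m^3 + 2*m^2 - 25*m - 50)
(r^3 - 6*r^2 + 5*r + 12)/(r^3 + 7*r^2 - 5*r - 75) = (r^2 - 3*r - 4)/(r^2 + 10*r + 25)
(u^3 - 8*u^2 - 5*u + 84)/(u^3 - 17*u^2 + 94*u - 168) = (u + 3)/(u - 6)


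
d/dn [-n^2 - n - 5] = -2*n - 1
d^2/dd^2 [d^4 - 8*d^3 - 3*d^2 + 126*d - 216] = 12*d^2 - 48*d - 6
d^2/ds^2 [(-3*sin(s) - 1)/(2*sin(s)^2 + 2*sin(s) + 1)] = (12*sin(s)^5 + 4*sin(s)^4 - 48*sin(s)^3 - 34*sin(s)^2 + 13*sin(s) + 8)/(2*sin(s) - cos(2*s) + 2)^3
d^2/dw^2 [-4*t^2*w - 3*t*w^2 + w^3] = -6*t + 6*w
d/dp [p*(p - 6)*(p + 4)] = 3*p^2 - 4*p - 24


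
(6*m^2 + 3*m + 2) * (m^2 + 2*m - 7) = 6*m^4 + 15*m^3 - 34*m^2 - 17*m - 14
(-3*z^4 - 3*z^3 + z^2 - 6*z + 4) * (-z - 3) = 3*z^5 + 12*z^4 + 8*z^3 + 3*z^2 + 14*z - 12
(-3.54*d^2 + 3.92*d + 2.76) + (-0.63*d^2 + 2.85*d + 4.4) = -4.17*d^2 + 6.77*d + 7.16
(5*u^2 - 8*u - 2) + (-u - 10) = 5*u^2 - 9*u - 12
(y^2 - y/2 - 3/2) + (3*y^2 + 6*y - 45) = 4*y^2 + 11*y/2 - 93/2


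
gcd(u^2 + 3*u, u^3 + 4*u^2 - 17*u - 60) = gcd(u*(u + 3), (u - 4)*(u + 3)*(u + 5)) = u + 3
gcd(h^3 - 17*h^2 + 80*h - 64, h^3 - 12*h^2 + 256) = h^2 - 16*h + 64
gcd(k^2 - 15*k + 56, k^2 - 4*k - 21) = k - 7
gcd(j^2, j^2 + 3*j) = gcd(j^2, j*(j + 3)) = j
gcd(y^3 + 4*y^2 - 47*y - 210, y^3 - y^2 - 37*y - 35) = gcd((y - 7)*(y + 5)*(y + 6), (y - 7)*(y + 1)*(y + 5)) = y^2 - 2*y - 35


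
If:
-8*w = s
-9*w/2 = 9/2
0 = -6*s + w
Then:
No Solution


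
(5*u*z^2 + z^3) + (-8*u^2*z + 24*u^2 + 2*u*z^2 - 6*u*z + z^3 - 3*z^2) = -8*u^2*z + 24*u^2 + 7*u*z^2 - 6*u*z + 2*z^3 - 3*z^2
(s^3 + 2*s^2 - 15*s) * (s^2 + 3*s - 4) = s^5 + 5*s^4 - 13*s^3 - 53*s^2 + 60*s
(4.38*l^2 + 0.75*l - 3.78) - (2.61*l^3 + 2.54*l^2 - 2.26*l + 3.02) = -2.61*l^3 + 1.84*l^2 + 3.01*l - 6.8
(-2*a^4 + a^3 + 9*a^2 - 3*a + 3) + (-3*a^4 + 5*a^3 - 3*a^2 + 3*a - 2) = -5*a^4 + 6*a^3 + 6*a^2 + 1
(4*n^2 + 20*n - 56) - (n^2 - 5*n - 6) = 3*n^2 + 25*n - 50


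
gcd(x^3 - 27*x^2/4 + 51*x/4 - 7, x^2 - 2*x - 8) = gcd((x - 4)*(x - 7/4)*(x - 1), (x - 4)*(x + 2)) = x - 4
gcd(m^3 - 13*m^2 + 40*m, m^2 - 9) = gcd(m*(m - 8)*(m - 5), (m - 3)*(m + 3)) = 1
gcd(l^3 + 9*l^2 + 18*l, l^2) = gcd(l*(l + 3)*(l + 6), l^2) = l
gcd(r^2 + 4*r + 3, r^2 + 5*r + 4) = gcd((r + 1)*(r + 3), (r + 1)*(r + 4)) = r + 1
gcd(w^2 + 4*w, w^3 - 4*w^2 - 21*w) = w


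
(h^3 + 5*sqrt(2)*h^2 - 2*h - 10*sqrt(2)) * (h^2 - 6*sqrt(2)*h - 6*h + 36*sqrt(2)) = h^5 - 6*h^4 - sqrt(2)*h^4 - 62*h^3 + 6*sqrt(2)*h^3 + 2*sqrt(2)*h^2 + 372*h^2 - 12*sqrt(2)*h + 120*h - 720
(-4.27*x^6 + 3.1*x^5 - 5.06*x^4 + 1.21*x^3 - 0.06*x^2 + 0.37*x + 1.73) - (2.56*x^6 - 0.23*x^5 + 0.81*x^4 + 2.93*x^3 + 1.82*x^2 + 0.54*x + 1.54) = -6.83*x^6 + 3.33*x^5 - 5.87*x^4 - 1.72*x^3 - 1.88*x^2 - 0.17*x + 0.19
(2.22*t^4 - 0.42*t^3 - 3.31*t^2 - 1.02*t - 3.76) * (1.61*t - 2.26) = 3.5742*t^5 - 5.6934*t^4 - 4.3799*t^3 + 5.8384*t^2 - 3.7484*t + 8.4976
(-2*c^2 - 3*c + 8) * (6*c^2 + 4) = -12*c^4 - 18*c^3 + 40*c^2 - 12*c + 32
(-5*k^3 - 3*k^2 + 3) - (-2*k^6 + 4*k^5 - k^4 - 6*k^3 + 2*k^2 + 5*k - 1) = 2*k^6 - 4*k^5 + k^4 + k^3 - 5*k^2 - 5*k + 4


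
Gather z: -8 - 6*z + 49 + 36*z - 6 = 30*z + 35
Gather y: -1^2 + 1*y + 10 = y + 9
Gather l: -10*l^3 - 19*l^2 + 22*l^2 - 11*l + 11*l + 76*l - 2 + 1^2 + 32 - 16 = -10*l^3 + 3*l^2 + 76*l + 15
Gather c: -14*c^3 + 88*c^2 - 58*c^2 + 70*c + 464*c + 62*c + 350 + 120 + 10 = -14*c^3 + 30*c^2 + 596*c + 480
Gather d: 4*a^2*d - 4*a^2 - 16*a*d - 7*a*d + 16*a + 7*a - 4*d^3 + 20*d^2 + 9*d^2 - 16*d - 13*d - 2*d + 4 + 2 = -4*a^2 + 23*a - 4*d^3 + 29*d^2 + d*(4*a^2 - 23*a - 31) + 6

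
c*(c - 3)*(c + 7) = c^3 + 4*c^2 - 21*c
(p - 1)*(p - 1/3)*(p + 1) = p^3 - p^2/3 - p + 1/3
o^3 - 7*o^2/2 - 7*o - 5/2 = (o - 5)*(o + 1/2)*(o + 1)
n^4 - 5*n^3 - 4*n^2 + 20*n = n*(n - 5)*(n - 2)*(n + 2)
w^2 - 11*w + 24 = (w - 8)*(w - 3)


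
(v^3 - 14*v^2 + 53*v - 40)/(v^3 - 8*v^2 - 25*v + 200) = (v - 1)/(v + 5)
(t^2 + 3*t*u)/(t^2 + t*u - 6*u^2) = t/(t - 2*u)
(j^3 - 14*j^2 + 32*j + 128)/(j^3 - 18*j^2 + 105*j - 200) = (j^2 - 6*j - 16)/(j^2 - 10*j + 25)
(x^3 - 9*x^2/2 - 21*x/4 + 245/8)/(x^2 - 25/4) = (4*x^2 - 28*x + 49)/(2*(2*x - 5))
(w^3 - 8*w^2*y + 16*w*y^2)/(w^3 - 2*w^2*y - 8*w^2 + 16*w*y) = (w^2 - 8*w*y + 16*y^2)/(w^2 - 2*w*y - 8*w + 16*y)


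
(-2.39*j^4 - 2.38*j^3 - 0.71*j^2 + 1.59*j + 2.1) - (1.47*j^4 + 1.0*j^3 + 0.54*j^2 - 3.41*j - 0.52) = -3.86*j^4 - 3.38*j^3 - 1.25*j^2 + 5.0*j + 2.62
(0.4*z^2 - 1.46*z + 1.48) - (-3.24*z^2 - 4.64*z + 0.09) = 3.64*z^2 + 3.18*z + 1.39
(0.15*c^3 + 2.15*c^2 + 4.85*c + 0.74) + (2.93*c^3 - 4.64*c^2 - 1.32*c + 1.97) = 3.08*c^3 - 2.49*c^2 + 3.53*c + 2.71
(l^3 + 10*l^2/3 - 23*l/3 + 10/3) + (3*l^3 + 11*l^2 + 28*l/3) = 4*l^3 + 43*l^2/3 + 5*l/3 + 10/3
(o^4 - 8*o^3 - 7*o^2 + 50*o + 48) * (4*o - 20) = 4*o^5 - 52*o^4 + 132*o^3 + 340*o^2 - 808*o - 960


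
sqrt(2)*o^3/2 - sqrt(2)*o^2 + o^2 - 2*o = o*(o - 2)*(sqrt(2)*o/2 + 1)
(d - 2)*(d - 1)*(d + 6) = d^3 + 3*d^2 - 16*d + 12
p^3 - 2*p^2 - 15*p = p*(p - 5)*(p + 3)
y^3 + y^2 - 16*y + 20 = (y - 2)^2*(y + 5)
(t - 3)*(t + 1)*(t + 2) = t^3 - 7*t - 6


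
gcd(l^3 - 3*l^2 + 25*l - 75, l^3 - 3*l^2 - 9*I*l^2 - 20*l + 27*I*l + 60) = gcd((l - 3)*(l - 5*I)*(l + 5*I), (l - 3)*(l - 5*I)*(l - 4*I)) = l^2 + l*(-3 - 5*I) + 15*I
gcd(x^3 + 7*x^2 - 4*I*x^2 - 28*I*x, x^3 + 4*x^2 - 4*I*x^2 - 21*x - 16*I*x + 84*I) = x^2 + x*(7 - 4*I) - 28*I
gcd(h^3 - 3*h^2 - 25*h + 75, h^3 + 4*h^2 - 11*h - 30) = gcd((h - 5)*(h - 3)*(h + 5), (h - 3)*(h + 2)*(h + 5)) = h^2 + 2*h - 15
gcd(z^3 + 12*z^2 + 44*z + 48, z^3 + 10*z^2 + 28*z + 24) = z^2 + 8*z + 12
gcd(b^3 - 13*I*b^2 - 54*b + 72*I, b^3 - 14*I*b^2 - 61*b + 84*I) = b^2 - 7*I*b - 12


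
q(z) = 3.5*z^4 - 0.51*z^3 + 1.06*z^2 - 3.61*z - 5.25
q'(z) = 14.0*z^3 - 1.53*z^2 + 2.12*z - 3.61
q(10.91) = 49006.16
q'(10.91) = 18017.76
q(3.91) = 784.40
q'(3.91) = 818.16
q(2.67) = 160.83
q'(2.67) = 257.62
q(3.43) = 458.70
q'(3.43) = 550.61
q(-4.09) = 1041.54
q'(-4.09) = -995.73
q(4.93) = 2009.15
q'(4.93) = 1647.18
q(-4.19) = 1144.76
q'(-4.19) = -1069.19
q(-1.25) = 10.46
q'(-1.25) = -35.99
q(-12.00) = 73647.99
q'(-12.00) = -24441.37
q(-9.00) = 23448.39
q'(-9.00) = -10352.62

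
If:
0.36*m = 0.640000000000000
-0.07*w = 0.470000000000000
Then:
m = 1.78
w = -6.71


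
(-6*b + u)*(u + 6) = -6*b*u - 36*b + u^2 + 6*u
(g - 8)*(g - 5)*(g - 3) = g^3 - 16*g^2 + 79*g - 120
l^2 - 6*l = l*(l - 6)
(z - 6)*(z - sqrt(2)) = z^2 - 6*z - sqrt(2)*z + 6*sqrt(2)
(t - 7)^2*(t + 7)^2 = t^4 - 98*t^2 + 2401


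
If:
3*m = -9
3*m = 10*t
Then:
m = -3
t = -9/10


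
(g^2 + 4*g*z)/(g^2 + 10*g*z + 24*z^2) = g/(g + 6*z)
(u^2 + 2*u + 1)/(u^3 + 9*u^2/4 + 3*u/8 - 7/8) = 8*(u + 1)/(8*u^2 + 10*u - 7)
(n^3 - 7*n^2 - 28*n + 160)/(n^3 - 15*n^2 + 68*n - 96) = (n + 5)/(n - 3)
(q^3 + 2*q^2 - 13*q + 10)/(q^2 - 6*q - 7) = (-q^3 - 2*q^2 + 13*q - 10)/(-q^2 + 6*q + 7)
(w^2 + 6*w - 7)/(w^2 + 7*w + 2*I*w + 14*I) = (w - 1)/(w + 2*I)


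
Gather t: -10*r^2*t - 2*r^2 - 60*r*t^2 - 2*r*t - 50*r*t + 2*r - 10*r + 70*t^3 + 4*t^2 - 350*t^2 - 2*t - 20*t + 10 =-2*r^2 - 8*r + 70*t^3 + t^2*(-60*r - 346) + t*(-10*r^2 - 52*r - 22) + 10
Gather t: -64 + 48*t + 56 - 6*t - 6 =42*t - 14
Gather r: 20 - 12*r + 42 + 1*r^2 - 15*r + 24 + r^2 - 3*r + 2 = 2*r^2 - 30*r + 88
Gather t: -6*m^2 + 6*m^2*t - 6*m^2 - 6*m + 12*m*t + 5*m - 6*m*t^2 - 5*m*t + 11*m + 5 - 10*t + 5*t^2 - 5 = -12*m^2 + 10*m + t^2*(5 - 6*m) + t*(6*m^2 + 7*m - 10)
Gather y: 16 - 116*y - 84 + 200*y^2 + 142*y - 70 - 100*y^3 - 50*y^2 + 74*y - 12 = -100*y^3 + 150*y^2 + 100*y - 150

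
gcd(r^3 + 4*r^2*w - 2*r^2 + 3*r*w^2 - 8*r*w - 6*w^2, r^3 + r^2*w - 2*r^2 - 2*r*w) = r^2 + r*w - 2*r - 2*w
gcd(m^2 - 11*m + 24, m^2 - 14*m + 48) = m - 8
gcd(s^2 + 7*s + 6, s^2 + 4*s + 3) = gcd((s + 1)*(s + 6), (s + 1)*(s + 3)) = s + 1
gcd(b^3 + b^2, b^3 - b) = b^2 + b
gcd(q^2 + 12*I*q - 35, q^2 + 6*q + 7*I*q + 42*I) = q + 7*I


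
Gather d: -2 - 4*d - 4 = -4*d - 6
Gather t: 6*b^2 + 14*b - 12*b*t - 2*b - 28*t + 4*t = 6*b^2 + 12*b + t*(-12*b - 24)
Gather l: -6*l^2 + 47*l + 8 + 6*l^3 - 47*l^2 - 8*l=6*l^3 - 53*l^2 + 39*l + 8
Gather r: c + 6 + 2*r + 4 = c + 2*r + 10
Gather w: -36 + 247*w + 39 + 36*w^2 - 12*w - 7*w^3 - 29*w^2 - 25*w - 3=-7*w^3 + 7*w^2 + 210*w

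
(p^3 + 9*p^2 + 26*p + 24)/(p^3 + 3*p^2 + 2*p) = (p^2 + 7*p + 12)/(p*(p + 1))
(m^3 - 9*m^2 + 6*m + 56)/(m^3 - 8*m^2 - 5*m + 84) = (m + 2)/(m + 3)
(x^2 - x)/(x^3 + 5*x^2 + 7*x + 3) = x*(x - 1)/(x^3 + 5*x^2 + 7*x + 3)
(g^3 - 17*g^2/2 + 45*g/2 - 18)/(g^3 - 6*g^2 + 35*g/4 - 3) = 2*(g - 3)/(2*g - 1)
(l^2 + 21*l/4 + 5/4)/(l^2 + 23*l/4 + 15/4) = (4*l + 1)/(4*l + 3)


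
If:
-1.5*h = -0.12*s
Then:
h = 0.08*s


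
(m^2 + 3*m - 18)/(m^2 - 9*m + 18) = (m + 6)/(m - 6)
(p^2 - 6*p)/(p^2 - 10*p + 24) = p/(p - 4)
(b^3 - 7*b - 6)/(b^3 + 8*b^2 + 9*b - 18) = (b^3 - 7*b - 6)/(b^3 + 8*b^2 + 9*b - 18)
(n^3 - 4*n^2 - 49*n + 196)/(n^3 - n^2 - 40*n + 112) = (n - 7)/(n - 4)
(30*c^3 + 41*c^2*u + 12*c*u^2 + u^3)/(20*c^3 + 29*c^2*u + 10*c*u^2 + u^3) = (6*c + u)/(4*c + u)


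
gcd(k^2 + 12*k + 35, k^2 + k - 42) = k + 7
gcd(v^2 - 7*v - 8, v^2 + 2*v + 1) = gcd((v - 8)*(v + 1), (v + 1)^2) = v + 1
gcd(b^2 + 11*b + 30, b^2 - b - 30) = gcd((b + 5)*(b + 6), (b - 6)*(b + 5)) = b + 5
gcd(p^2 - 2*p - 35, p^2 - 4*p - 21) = p - 7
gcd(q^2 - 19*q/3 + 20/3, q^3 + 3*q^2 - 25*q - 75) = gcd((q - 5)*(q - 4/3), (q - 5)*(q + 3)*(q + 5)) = q - 5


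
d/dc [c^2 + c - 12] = 2*c + 1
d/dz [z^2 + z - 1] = 2*z + 1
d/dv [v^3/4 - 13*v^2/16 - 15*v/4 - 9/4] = 3*v^2/4 - 13*v/8 - 15/4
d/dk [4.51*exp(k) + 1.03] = 4.51*exp(k)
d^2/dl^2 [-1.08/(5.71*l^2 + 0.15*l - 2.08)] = (70.424856*l^2 + 1.85004*l - 1.08*(11.42*l + 0.15)*(22.84*l + 0.3) - 25.653888)/(5.71*l^2 + 0.15*l - 2.08)^3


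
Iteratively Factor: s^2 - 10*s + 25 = (s - 5)*(s - 5)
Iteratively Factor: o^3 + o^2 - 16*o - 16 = (o + 1)*(o^2 - 16) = (o + 1)*(o + 4)*(o - 4)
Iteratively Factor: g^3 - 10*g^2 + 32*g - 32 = (g - 4)*(g^2 - 6*g + 8) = (g - 4)*(g - 2)*(g - 4)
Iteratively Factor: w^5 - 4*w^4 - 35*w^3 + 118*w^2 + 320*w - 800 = (w + 4)*(w^4 - 8*w^3 - 3*w^2 + 130*w - 200) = (w - 2)*(w + 4)*(w^3 - 6*w^2 - 15*w + 100) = (w - 2)*(w + 4)^2*(w^2 - 10*w + 25) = (w - 5)*(w - 2)*(w + 4)^2*(w - 5)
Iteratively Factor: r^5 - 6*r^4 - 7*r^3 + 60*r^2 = (r)*(r^4 - 6*r^3 - 7*r^2 + 60*r) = r*(r - 5)*(r^3 - r^2 - 12*r) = r^2*(r - 5)*(r^2 - r - 12) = r^2*(r - 5)*(r + 3)*(r - 4)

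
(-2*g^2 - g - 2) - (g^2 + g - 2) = -3*g^2 - 2*g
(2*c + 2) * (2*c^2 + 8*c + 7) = 4*c^3 + 20*c^2 + 30*c + 14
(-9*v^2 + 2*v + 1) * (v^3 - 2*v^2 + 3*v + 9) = -9*v^5 + 20*v^4 - 30*v^3 - 77*v^2 + 21*v + 9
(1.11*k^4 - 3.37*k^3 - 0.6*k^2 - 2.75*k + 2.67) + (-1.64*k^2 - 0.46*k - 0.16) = 1.11*k^4 - 3.37*k^3 - 2.24*k^2 - 3.21*k + 2.51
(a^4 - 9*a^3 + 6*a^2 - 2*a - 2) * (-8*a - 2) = -8*a^5 + 70*a^4 - 30*a^3 + 4*a^2 + 20*a + 4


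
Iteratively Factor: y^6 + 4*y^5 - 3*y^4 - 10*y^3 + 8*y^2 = (y)*(y^5 + 4*y^4 - 3*y^3 - 10*y^2 + 8*y) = y*(y + 2)*(y^4 + 2*y^3 - 7*y^2 + 4*y) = y*(y + 2)*(y + 4)*(y^3 - 2*y^2 + y) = y^2*(y + 2)*(y + 4)*(y^2 - 2*y + 1) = y^2*(y - 1)*(y + 2)*(y + 4)*(y - 1)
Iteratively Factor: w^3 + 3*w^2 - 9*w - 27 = (w + 3)*(w^2 - 9) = (w - 3)*(w + 3)*(w + 3)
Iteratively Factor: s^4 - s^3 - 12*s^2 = (s + 3)*(s^3 - 4*s^2) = (s - 4)*(s + 3)*(s^2) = s*(s - 4)*(s + 3)*(s)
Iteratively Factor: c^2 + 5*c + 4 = (c + 1)*(c + 4)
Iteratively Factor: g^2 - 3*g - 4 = (g - 4)*(g + 1)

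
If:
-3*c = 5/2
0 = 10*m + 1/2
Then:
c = -5/6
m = -1/20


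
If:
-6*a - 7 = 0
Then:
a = -7/6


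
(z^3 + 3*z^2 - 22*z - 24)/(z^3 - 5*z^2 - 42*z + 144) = (z^2 - 3*z - 4)/(z^2 - 11*z + 24)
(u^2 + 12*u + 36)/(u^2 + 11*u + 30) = (u + 6)/(u + 5)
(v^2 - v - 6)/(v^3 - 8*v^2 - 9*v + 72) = (v + 2)/(v^2 - 5*v - 24)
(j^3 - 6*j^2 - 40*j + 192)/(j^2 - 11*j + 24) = (j^2 + 2*j - 24)/(j - 3)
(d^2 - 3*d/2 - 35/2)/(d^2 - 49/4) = 2*(d - 5)/(2*d - 7)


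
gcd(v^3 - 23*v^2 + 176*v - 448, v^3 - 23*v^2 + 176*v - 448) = v^3 - 23*v^2 + 176*v - 448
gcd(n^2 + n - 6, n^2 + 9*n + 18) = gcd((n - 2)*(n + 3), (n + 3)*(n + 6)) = n + 3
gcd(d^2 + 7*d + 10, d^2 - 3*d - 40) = d + 5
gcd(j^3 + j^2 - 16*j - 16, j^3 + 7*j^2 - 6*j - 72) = j + 4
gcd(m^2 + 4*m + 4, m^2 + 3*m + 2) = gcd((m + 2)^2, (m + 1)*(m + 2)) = m + 2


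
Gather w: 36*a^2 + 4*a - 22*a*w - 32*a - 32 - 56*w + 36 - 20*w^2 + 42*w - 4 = 36*a^2 - 28*a - 20*w^2 + w*(-22*a - 14)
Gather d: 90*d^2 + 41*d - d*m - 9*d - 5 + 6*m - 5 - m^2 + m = 90*d^2 + d*(32 - m) - m^2 + 7*m - 10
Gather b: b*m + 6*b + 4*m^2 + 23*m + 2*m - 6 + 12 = b*(m + 6) + 4*m^2 + 25*m + 6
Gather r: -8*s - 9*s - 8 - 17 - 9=-17*s - 34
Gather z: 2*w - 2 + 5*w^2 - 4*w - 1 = 5*w^2 - 2*w - 3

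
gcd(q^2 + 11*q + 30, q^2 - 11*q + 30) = 1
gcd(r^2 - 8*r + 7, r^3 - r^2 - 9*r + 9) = r - 1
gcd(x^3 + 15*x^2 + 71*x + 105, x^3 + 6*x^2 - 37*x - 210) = x^2 + 12*x + 35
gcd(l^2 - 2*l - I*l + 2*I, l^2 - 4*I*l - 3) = l - I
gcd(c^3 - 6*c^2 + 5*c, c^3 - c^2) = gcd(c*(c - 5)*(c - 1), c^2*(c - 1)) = c^2 - c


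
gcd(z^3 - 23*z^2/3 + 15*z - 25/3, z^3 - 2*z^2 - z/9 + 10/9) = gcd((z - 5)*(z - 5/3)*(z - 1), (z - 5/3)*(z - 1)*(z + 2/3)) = z^2 - 8*z/3 + 5/3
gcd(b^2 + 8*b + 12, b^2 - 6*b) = 1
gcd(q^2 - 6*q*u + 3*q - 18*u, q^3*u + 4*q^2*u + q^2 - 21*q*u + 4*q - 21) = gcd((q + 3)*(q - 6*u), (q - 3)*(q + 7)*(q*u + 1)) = 1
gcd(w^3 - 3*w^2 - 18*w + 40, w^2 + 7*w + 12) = w + 4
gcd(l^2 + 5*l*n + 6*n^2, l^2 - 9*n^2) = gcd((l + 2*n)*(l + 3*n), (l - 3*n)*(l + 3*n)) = l + 3*n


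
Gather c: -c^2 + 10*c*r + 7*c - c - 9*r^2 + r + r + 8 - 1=-c^2 + c*(10*r + 6) - 9*r^2 + 2*r + 7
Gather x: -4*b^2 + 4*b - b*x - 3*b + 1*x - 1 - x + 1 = -4*b^2 - b*x + b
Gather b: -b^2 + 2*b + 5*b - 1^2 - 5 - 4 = -b^2 + 7*b - 10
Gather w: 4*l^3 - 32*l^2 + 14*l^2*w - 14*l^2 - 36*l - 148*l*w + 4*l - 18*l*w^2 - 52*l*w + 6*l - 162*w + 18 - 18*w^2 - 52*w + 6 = 4*l^3 - 46*l^2 - 26*l + w^2*(-18*l - 18) + w*(14*l^2 - 200*l - 214) + 24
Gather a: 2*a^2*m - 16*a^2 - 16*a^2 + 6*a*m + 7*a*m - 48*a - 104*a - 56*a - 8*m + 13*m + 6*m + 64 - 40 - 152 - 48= a^2*(2*m - 32) + a*(13*m - 208) + 11*m - 176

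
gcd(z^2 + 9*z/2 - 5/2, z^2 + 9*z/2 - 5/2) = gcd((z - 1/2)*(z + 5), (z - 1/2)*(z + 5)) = z^2 + 9*z/2 - 5/2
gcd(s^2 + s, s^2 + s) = s^2 + s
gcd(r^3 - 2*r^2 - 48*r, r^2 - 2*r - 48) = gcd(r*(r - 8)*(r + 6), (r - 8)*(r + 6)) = r^2 - 2*r - 48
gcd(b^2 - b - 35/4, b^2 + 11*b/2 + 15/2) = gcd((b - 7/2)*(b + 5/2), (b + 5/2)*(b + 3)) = b + 5/2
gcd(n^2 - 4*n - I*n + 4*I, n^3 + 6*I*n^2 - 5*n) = 1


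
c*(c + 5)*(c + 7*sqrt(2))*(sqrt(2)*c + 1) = sqrt(2)*c^4 + 5*sqrt(2)*c^3 + 15*c^3 + 7*sqrt(2)*c^2 + 75*c^2 + 35*sqrt(2)*c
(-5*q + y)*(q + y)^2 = -5*q^3 - 9*q^2*y - 3*q*y^2 + y^3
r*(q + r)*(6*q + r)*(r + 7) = 6*q^2*r^2 + 42*q^2*r + 7*q*r^3 + 49*q*r^2 + r^4 + 7*r^3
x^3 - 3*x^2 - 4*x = x*(x - 4)*(x + 1)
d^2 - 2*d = d*(d - 2)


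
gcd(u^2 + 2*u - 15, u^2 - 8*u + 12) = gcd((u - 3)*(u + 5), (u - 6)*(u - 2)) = 1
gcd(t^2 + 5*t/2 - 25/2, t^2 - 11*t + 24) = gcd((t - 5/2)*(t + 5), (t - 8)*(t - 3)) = 1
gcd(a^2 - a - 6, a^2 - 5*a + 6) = a - 3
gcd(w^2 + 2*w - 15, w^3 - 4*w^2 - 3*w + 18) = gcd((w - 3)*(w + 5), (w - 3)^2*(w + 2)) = w - 3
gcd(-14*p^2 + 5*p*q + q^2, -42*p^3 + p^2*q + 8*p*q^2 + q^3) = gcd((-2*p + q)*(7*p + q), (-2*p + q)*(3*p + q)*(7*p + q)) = 14*p^2 - 5*p*q - q^2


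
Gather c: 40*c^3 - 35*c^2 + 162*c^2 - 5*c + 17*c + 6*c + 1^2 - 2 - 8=40*c^3 + 127*c^2 + 18*c - 9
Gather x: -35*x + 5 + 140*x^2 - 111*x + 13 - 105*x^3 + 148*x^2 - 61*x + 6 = -105*x^3 + 288*x^2 - 207*x + 24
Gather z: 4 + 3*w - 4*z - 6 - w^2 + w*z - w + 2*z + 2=-w^2 + 2*w + z*(w - 2)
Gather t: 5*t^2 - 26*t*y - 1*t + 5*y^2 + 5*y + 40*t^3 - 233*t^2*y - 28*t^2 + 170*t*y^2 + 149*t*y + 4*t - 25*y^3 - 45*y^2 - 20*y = 40*t^3 + t^2*(-233*y - 23) + t*(170*y^2 + 123*y + 3) - 25*y^3 - 40*y^2 - 15*y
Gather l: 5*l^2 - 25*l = 5*l^2 - 25*l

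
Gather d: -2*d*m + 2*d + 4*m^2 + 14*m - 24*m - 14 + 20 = d*(2 - 2*m) + 4*m^2 - 10*m + 6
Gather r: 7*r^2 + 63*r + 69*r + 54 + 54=7*r^2 + 132*r + 108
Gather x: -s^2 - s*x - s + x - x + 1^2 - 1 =-s^2 - s*x - s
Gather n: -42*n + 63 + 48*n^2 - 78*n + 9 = 48*n^2 - 120*n + 72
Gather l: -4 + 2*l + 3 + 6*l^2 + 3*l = 6*l^2 + 5*l - 1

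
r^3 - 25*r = r*(r - 5)*(r + 5)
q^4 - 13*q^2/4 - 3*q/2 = q*(q - 2)*(q + 1/2)*(q + 3/2)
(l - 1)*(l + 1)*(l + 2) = l^3 + 2*l^2 - l - 2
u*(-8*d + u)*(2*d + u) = -16*d^2*u - 6*d*u^2 + u^3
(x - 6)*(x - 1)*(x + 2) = x^3 - 5*x^2 - 8*x + 12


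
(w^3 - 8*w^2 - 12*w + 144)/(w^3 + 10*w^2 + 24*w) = (w^2 - 12*w + 36)/(w*(w + 6))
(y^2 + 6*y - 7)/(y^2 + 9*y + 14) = (y - 1)/(y + 2)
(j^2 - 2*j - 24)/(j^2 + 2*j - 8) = (j - 6)/(j - 2)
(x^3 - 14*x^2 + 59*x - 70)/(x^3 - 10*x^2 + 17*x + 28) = (x^2 - 7*x + 10)/(x^2 - 3*x - 4)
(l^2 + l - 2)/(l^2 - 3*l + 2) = (l + 2)/(l - 2)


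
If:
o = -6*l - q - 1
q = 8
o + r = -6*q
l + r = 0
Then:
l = 39/7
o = -297/7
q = 8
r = -39/7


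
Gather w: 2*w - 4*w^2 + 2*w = -4*w^2 + 4*w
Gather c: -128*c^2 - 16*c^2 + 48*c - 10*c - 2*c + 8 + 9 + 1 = -144*c^2 + 36*c + 18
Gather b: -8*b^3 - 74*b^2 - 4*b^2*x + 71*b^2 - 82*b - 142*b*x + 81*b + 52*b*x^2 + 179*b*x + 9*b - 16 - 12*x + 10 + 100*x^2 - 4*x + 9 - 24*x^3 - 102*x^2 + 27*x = -8*b^3 + b^2*(-4*x - 3) + b*(52*x^2 + 37*x + 8) - 24*x^3 - 2*x^2 + 11*x + 3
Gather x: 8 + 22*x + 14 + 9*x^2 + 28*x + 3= 9*x^2 + 50*x + 25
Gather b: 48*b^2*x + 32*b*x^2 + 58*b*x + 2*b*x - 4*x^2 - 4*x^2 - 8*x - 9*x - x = 48*b^2*x + b*(32*x^2 + 60*x) - 8*x^2 - 18*x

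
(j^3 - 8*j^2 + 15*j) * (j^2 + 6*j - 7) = j^5 - 2*j^4 - 40*j^3 + 146*j^2 - 105*j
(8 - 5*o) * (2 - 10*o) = 50*o^2 - 90*o + 16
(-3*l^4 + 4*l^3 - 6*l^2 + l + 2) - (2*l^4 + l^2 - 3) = -5*l^4 + 4*l^3 - 7*l^2 + l + 5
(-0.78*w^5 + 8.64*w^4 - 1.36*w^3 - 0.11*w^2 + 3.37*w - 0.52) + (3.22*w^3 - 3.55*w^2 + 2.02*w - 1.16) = -0.78*w^5 + 8.64*w^4 + 1.86*w^3 - 3.66*w^2 + 5.39*w - 1.68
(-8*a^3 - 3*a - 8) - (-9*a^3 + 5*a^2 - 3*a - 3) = a^3 - 5*a^2 - 5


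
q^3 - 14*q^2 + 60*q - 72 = (q - 6)^2*(q - 2)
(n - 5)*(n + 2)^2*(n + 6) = n^4 + 5*n^3 - 22*n^2 - 116*n - 120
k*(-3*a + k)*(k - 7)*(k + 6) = -3*a*k^3 + 3*a*k^2 + 126*a*k + k^4 - k^3 - 42*k^2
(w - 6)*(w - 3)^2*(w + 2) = w^4 - 10*w^3 + 21*w^2 + 36*w - 108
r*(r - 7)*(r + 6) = r^3 - r^2 - 42*r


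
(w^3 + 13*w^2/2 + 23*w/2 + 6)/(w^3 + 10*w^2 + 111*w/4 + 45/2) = 2*(w^2 + 5*w + 4)/(2*w^2 + 17*w + 30)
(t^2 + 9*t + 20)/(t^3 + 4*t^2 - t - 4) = (t + 5)/(t^2 - 1)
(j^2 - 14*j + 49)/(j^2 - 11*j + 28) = (j - 7)/(j - 4)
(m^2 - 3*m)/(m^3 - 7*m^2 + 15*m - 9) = m/(m^2 - 4*m + 3)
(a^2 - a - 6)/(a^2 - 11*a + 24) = (a + 2)/(a - 8)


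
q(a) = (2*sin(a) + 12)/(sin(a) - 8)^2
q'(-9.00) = -0.06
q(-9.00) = 0.16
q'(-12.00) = 0.08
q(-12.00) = 0.23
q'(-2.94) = -0.07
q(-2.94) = 0.17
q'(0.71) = 0.08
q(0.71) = 0.25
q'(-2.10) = -0.03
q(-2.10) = 0.13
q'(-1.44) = 0.01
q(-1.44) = 0.12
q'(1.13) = 0.05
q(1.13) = 0.27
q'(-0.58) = 0.05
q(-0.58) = 0.15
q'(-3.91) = -0.08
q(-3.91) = 0.25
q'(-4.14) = -0.06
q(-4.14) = 0.27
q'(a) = 2*cos(a)/(sin(a) - 8)^2 - 2*(2*sin(a) + 12)*cos(a)/(sin(a) - 8)^3 = -2*(sin(a) + 20)*cos(a)/(sin(a) - 8)^3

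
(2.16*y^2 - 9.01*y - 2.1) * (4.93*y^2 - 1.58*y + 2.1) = 10.6488*y^4 - 47.8321*y^3 + 8.4188*y^2 - 15.603*y - 4.41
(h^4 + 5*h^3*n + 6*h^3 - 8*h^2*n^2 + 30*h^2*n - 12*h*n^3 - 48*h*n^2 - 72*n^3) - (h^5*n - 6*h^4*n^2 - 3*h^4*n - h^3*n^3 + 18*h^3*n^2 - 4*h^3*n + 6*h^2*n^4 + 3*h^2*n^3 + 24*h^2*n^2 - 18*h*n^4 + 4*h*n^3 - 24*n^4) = -h^5*n + 6*h^4*n^2 + 3*h^4*n + h^4 + h^3*n^3 - 18*h^3*n^2 + 9*h^3*n + 6*h^3 - 6*h^2*n^4 - 3*h^2*n^3 - 32*h^2*n^2 + 30*h^2*n + 18*h*n^4 - 16*h*n^3 - 48*h*n^2 + 24*n^4 - 72*n^3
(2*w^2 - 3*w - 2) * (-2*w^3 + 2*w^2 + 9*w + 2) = -4*w^5 + 10*w^4 + 16*w^3 - 27*w^2 - 24*w - 4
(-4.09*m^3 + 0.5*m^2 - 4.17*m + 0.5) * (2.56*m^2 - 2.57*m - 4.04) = -10.4704*m^5 + 11.7913*m^4 + 4.5634*m^3 + 9.9769*m^2 + 15.5618*m - 2.02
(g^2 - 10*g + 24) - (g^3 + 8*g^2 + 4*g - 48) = -g^3 - 7*g^2 - 14*g + 72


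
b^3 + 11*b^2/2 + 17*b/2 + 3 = (b + 1/2)*(b + 2)*(b + 3)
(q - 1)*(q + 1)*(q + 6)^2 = q^4 + 12*q^3 + 35*q^2 - 12*q - 36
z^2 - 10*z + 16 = (z - 8)*(z - 2)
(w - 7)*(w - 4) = w^2 - 11*w + 28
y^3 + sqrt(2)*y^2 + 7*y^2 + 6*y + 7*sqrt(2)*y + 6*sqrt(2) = (y + 1)*(y + 6)*(y + sqrt(2))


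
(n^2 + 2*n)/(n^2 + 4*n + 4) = n/(n + 2)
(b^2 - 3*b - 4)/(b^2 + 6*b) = (b^2 - 3*b - 4)/(b*(b + 6))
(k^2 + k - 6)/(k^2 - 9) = (k - 2)/(k - 3)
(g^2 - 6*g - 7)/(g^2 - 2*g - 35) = (g + 1)/(g + 5)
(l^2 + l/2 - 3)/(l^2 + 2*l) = (l - 3/2)/l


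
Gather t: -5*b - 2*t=-5*b - 2*t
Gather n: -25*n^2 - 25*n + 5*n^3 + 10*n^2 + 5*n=5*n^3 - 15*n^2 - 20*n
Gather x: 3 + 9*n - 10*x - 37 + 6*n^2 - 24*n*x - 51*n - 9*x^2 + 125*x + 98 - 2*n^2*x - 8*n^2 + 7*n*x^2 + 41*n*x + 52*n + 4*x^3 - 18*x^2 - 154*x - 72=-2*n^2 + 10*n + 4*x^3 + x^2*(7*n - 27) + x*(-2*n^2 + 17*n - 39) - 8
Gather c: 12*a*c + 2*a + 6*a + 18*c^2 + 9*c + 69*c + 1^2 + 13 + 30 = 8*a + 18*c^2 + c*(12*a + 78) + 44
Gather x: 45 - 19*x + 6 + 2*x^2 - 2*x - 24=2*x^2 - 21*x + 27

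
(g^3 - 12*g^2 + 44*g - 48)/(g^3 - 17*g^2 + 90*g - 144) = (g^2 - 6*g + 8)/(g^2 - 11*g + 24)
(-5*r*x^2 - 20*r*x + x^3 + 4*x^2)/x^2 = -5*r - 20*r/x + x + 4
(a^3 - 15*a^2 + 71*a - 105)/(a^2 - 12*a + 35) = a - 3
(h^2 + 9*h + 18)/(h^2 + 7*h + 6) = (h + 3)/(h + 1)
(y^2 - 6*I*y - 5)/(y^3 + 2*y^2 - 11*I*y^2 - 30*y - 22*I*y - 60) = (y - I)/(y^2 + y*(2 - 6*I) - 12*I)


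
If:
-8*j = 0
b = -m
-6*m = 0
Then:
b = 0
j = 0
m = 0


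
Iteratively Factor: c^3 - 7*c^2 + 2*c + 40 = (c - 4)*(c^2 - 3*c - 10) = (c - 5)*(c - 4)*(c + 2)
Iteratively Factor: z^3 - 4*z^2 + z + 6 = (z - 2)*(z^2 - 2*z - 3) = (z - 3)*(z - 2)*(z + 1)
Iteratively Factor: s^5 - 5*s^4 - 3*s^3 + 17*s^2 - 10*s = (s)*(s^4 - 5*s^3 - 3*s^2 + 17*s - 10) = s*(s + 2)*(s^3 - 7*s^2 + 11*s - 5) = s*(s - 1)*(s + 2)*(s^2 - 6*s + 5) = s*(s - 1)^2*(s + 2)*(s - 5)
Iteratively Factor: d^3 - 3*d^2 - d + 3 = (d - 1)*(d^2 - 2*d - 3) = (d - 3)*(d - 1)*(d + 1)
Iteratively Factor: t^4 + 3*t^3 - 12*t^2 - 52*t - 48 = (t + 2)*(t^3 + t^2 - 14*t - 24) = (t - 4)*(t + 2)*(t^2 + 5*t + 6) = (t - 4)*(t + 2)^2*(t + 3)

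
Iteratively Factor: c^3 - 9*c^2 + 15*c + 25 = (c - 5)*(c^2 - 4*c - 5) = (c - 5)*(c + 1)*(c - 5)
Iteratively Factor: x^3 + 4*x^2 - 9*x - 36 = (x - 3)*(x^2 + 7*x + 12) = (x - 3)*(x + 4)*(x + 3)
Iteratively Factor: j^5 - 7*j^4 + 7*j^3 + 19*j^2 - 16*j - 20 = (j - 2)*(j^4 - 5*j^3 - 3*j^2 + 13*j + 10) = (j - 5)*(j - 2)*(j^3 - 3*j - 2) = (j - 5)*(j - 2)*(j + 1)*(j^2 - j - 2) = (j - 5)*(j - 2)*(j + 1)^2*(j - 2)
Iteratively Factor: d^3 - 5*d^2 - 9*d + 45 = (d - 5)*(d^2 - 9) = (d - 5)*(d - 3)*(d + 3)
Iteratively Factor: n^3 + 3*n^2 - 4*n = (n - 1)*(n^2 + 4*n) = (n - 1)*(n + 4)*(n)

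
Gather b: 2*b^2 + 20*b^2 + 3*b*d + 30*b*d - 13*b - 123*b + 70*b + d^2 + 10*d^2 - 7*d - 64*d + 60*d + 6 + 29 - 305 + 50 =22*b^2 + b*(33*d - 66) + 11*d^2 - 11*d - 220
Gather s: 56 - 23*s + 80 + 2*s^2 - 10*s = 2*s^2 - 33*s + 136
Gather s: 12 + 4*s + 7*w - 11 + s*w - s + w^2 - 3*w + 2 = s*(w + 3) + w^2 + 4*w + 3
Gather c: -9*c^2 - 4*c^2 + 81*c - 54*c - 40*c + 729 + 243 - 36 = -13*c^2 - 13*c + 936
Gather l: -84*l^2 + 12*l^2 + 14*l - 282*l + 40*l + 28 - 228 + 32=-72*l^2 - 228*l - 168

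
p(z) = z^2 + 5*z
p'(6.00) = 17.00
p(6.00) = 66.00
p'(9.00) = 23.00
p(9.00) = 126.00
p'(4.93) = 14.86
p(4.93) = 48.95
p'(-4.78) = -4.56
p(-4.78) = -1.05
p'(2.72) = 10.44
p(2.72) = 21.00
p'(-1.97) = 1.06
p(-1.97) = -5.97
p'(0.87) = 6.74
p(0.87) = 5.11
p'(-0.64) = 3.72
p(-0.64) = -2.79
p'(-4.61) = -4.22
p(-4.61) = -1.80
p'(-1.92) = 1.16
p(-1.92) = -5.91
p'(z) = 2*z + 5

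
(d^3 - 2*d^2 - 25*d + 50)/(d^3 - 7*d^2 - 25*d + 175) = (d - 2)/(d - 7)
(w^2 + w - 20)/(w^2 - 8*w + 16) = (w + 5)/(w - 4)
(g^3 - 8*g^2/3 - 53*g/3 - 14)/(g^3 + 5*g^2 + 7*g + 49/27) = 9*(g^2 - 5*g - 6)/(9*g^2 + 24*g + 7)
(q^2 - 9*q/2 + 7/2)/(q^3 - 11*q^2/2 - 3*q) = (-2*q^2 + 9*q - 7)/(q*(-2*q^2 + 11*q + 6))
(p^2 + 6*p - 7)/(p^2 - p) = (p + 7)/p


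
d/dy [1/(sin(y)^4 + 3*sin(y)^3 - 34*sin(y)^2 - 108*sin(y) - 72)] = (-4*sin(y)^3 - 9*sin(y)^2 + 68*sin(y) + 108)*cos(y)/((sin(y) - 6)^2*(sin(y) + 1)^2*(sin(y) + 2)^2*(sin(y) + 6)^2)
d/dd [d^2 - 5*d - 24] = 2*d - 5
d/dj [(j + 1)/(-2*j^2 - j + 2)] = (-2*j^2 - j + (j + 1)*(4*j + 1) + 2)/(2*j^2 + j - 2)^2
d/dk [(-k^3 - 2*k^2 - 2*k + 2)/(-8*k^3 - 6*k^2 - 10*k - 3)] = (-10*k^4 - 12*k^3 + 65*k^2 + 36*k + 26)/(64*k^6 + 96*k^5 + 196*k^4 + 168*k^3 + 136*k^2 + 60*k + 9)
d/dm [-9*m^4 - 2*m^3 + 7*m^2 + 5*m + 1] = -36*m^3 - 6*m^2 + 14*m + 5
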